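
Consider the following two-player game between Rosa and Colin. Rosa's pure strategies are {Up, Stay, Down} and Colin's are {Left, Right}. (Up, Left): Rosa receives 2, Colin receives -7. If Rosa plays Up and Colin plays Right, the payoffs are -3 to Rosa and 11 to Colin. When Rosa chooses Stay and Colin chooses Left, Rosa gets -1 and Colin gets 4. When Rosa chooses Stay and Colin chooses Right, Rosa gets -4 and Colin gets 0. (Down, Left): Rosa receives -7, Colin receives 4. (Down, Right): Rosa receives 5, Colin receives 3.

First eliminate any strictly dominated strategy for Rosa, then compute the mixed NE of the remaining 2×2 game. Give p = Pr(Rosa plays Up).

p = 1/19

Rosa's strategy Stay is strictly dominated by Up: 2 > -1 and -3 > -4. Eliminate Stay.
Colin's indifference between Left and Right determines Rosa's mixing probability p:
  Colin's payoff from Left: p·(-7) + (1−p)·4 = -11p + 4
  Colin's payoff from Right: p·11 + (1−p)·3 = 8p + 3
  -11p + 4 = 8p + 3  ⇒  -19p = -1  ⇒  p = 1/19.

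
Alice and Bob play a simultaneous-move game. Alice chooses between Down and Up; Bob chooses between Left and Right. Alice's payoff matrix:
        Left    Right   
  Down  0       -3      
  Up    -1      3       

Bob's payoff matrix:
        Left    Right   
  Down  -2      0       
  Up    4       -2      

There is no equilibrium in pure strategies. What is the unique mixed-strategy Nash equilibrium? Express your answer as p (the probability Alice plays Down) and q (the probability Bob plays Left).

p = 3/4, q = 6/7

Set Bob's expected payoff from Left equal to that from Right:
  Bob's payoff from Left: p·(-2) + (1−p)·4 = -6p + 4
  Bob's payoff from Right: p·0 + (1−p)·(-2) = 2p - 2
  -6p + 4 = 2p - 2  ⇒  -8p = -6  ⇒  p = 3/4.
For Alice to be willing to mix, Alice must be indifferent between Down and Up, which pins down Bob's mix.
  Alice's expected payoff from Down: q·0 + (1−q)·(-3) = 3q - 3
  Alice's expected payoff from Up: q·(-1) + (1−q)·3 = -4q + 3
  3q - 3 = -4q + 3  ⇒  7q = 6  ⇒  q = 6/7.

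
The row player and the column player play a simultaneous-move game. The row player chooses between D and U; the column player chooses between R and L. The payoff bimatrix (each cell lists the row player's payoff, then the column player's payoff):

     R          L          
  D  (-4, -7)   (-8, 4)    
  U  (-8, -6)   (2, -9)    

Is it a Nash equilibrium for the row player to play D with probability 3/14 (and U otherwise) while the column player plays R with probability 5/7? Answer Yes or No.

Check the column player's indifference given the row player's mix p = 3/14:
  payoff from R = -87/14; payoff from L = -87/14 — equal.
Check the row player's indifference given the column player's mix q = 5/7:
  payoff from D = -36/7; payoff from U = -36/7 — equal.
Both players are indifferent, so neither can profitably deviate.

Yes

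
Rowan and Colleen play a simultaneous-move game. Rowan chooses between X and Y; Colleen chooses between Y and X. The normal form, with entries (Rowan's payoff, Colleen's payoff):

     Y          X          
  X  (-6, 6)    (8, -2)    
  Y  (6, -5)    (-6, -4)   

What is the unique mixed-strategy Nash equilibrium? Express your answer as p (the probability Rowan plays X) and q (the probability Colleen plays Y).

p = 1/9, q = 7/13

Colleen's indifference between Y and X determines Rowan's mixing probability p:
  Colleen's expected payoff from Y: p·6 + (1−p)·(-5) = 11p - 5
  Colleen's expected payoff from X: p·(-2) + (1−p)·(-4) = 2p - 4
  11p - 5 = 2p - 4  ⇒  9p = 1  ⇒  p = 1/9.
In a mixed equilibrium Rowan is indifferent between X and Y; this condition fixes q.
  Rowan's expected payoff from X: q·(-6) + (1−q)·8 = -14q + 8
  Rowan's expected payoff from Y: q·6 + (1−q)·(-6) = 12q - 6
  -14q + 8 = 12q - 6  ⇒  -26q = -14  ⇒  q = 7/13.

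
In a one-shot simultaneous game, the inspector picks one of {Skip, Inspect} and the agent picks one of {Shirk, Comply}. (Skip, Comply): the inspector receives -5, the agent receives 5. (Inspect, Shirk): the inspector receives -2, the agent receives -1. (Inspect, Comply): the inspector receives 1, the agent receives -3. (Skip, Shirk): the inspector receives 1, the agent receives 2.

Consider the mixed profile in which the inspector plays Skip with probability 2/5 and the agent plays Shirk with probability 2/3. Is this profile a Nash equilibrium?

Check the agent's indifference given the inspector's mix p = 2/5:
  payoff from Shirk = 1/5; payoff from Comply = 1/5 — equal.
Check the inspector's indifference given the agent's mix q = 2/3:
  payoff from Skip = -1; payoff from Inspect = -1 — equal.
Both players are indifferent, so neither can profitably deviate.

Yes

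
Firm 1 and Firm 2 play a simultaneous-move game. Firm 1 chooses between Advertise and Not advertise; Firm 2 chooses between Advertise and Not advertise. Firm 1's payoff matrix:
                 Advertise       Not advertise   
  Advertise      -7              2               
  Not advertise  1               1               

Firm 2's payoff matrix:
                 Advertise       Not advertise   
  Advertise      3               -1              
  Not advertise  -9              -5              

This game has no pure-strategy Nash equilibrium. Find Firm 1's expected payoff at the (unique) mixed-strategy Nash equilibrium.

Firm 2's mix must leave Firm 1 indifferent between Advertise and Not advertise.
  Firm 1's payoff to Advertise: q·(-7) + (1−q)·2 = -9q + 2
  Firm 1's payoff to Not advertise: q·1 + (1−q)·1 = 1
  -9q + 2 = 1  ⇒  -9q = -1  ⇒  q = 1/9.
At equilibrium Firm 1 is indifferent across rows, so Firm 1's payoff equals the payoff from Advertise: (1/9)·(-7) + (8/9)·2 = 1.

1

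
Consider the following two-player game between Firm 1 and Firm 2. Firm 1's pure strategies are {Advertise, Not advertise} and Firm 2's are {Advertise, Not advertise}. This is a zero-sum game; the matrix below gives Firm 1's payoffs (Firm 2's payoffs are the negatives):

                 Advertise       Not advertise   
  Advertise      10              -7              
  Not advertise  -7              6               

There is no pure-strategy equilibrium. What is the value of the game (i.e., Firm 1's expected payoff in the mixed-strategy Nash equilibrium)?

Firm 2's mix must leave Firm 1 indifferent between Advertise and Not advertise.
  Firm 1's expected payoff from Advertise: q·10 + (1−q)·(-7) = 17q - 7
  Firm 1's expected payoff from Not advertise: q·(-7) + (1−q)·6 = -13q + 6
  17q - 7 = -13q + 6  ⇒  30q = 13  ⇒  q = 13/30.
The value is Firm 1's expected payoff against this mix (using Advertise): (13/30)·10 + (17/30)·(-7) = 11/30.

v = 11/30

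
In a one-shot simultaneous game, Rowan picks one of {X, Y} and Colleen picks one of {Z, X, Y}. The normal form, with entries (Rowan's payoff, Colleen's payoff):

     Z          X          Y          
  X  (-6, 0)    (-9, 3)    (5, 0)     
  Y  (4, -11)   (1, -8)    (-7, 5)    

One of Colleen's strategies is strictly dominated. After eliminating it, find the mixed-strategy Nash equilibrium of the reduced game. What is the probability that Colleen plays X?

q = 6/11

Colleen's strategy Z is strictly dominated by X: 3 > 0 and -8 > -11. Eliminate Z.
Rowan's indifference between X and Y determines Colleen's mixing probability q:
  Rowan's payoff to X: q·(-9) + (1−q)·5 = -14q + 5
  Rowan's payoff to Y: q·1 + (1−q)·(-7) = 8q - 7
  -14q + 5 = 8q - 7  ⇒  -22q = -12  ⇒  q = 6/11.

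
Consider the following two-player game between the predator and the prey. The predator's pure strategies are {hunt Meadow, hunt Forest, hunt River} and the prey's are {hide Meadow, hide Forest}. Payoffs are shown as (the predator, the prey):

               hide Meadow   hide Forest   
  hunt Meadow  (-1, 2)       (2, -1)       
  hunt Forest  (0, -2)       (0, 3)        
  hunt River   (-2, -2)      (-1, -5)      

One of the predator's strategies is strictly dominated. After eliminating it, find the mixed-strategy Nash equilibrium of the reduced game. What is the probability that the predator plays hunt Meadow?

p = 5/8

The predator's strategy hunt River is strictly dominated by hunt Meadow: -1 > -2 and 2 > -1. Eliminate hunt River.
For the prey to be willing to mix, the prey must be indifferent between hide Meadow and hide Forest, which pins down the predator's mix.
  the prey's payoff from hide Meadow: p·2 + (1−p)·(-2) = 4p - 2
  the prey's payoff from hide Forest: p·(-1) + (1−p)·3 = -4p + 3
  4p - 2 = -4p + 3  ⇒  8p = 5  ⇒  p = 5/8.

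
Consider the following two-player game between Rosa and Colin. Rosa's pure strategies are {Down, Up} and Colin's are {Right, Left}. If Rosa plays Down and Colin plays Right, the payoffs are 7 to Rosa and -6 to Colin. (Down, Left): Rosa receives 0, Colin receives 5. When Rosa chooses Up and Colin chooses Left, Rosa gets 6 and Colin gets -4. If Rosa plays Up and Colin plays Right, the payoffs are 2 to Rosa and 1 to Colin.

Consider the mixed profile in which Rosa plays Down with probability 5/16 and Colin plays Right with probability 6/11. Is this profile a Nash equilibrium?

Check Colin's indifference given Rosa's mix p = 5/16:
  payoff from Right = -19/16; payoff from Left = -19/16 — equal.
Check Rosa's indifference given Colin's mix q = 6/11:
  payoff from Down = 42/11; payoff from Up = 42/11 — equal.
Both players are indifferent, so neither can profitably deviate.

Yes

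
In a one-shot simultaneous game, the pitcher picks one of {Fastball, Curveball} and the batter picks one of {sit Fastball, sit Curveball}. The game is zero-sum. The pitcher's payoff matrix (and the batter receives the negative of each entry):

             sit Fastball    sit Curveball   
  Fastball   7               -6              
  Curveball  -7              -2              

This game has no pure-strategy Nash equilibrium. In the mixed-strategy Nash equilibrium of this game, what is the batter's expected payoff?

Set the batter's expected payoff from sit Fastball equal to that from sit Curveball:
  the batter's payoff from sit Fastball: p·(-7) + (1−p)·7 = -14p + 7
  the batter's payoff from sit Curveball: p·6 + (1−p)·2 = 4p + 2
  -14p + 7 = 4p + 2  ⇒  -18p = -5  ⇒  p = 5/18.
At equilibrium the batter is indifferent across columns, so the batter's payoff equals the payoff from sit Fastball: (5/18)·(-7) + (13/18)·7 = 28/9.

28/9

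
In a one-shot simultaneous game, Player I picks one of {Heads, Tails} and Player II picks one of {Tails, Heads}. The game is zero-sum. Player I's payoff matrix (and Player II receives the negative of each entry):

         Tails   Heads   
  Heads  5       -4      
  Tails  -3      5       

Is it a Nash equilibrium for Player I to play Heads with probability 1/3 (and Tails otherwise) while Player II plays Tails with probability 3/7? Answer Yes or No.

No

Given Player I's mix p = 1/3, Player II's payoff from Tails is 1/3 but from Heads is -2. Player II strictly prefers Tails, so Player II would not mix.
So the proposed profile is not a Nash equilibrium.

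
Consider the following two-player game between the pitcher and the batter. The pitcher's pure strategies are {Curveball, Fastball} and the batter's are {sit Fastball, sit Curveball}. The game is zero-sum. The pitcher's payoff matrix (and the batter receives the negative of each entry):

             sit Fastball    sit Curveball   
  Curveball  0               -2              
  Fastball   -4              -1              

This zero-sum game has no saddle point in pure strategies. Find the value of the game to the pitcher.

v = -8/5

In a mixed equilibrium the pitcher is indifferent between Curveball and Fastball; this condition fixes q.
  the pitcher's expected payoff from Curveball: q·0 + (1−q)·(-2) = 2q - 2
  the pitcher's expected payoff from Fastball: q·(-4) + (1−q)·(-1) = -3q - 1
  2q - 2 = -3q - 1  ⇒  5q = 1  ⇒  q = 1/5.
The value is the pitcher's expected payoff against this mix (using Curveball): (1/5)·0 + (4/5)·(-2) = -8/5.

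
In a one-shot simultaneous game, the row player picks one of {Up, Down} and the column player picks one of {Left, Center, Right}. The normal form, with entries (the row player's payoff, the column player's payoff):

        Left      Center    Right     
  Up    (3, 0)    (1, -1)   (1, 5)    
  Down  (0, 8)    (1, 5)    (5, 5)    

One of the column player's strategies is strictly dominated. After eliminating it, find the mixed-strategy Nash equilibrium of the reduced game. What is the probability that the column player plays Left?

q = 4/7

The column player's strategy Center is strictly dominated by Left: 0 > -1 and 8 > 5. Eliminate Center.
Set the row player's expected payoff from Up equal to that from Down:
  the row player's expected payoff from Up: q·3 + (1−q)·1 = 2q + 1
  the row player's expected payoff from Down: q·0 + (1−q)·5 = -5q + 5
  2q + 1 = -5q + 5  ⇒  7q = 4  ⇒  q = 4/7.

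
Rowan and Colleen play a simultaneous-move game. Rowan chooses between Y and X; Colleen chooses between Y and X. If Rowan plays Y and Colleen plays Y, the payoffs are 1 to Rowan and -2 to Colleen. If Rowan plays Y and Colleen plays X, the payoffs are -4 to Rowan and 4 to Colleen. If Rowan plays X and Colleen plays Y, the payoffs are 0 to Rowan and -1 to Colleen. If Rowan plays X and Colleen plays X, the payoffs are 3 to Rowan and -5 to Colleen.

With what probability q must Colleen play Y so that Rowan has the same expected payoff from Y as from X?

q = 7/8

Colleen's mix must leave Rowan indifferent between Y and X.
  Rowan's payoff to Y: q·1 + (1−q)·(-4) = 5q - 4
  Rowan's payoff to X: q·0 + (1−q)·3 = -3q + 3
  5q - 4 = -3q + 3  ⇒  8q = 7  ⇒  q = 7/8.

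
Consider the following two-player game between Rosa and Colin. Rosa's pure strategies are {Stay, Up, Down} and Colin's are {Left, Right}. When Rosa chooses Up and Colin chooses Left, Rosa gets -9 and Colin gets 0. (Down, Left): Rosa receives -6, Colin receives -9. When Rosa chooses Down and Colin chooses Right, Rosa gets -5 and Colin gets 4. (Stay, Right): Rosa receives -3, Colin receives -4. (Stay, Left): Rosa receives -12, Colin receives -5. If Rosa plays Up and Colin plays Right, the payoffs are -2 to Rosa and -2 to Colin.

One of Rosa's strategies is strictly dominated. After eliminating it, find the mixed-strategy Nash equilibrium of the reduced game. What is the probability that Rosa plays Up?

p = 13/15

Rosa's strategy Stay is strictly dominated by Up: -9 > -12 and -2 > -3. Eliminate Stay.
Rosa's mix must leave Colin indifferent between Left and Right.
  Colin's payoff to Left: p·0 + (1−p)·(-9) = 9p - 9
  Colin's payoff to Right: p·(-2) + (1−p)·4 = -6p + 4
  9p - 9 = -6p + 4  ⇒  15p = 13  ⇒  p = 13/15.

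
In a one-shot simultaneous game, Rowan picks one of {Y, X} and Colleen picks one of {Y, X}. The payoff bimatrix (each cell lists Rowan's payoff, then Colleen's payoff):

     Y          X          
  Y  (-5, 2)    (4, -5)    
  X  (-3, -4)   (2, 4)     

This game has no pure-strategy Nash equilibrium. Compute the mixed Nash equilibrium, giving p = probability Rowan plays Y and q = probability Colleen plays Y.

For Colleen to be willing to mix, Colleen must be indifferent between Y and X, which pins down Rowan's mix.
  Colleen's expected payoff from Y: p·2 + (1−p)·(-4) = 6p - 4
  Colleen's expected payoff from X: p·(-5) + (1−p)·4 = -9p + 4
  6p - 4 = -9p + 4  ⇒  15p = 8  ⇒  p = 8/15.
Set Rowan's expected payoff from Y equal to that from X:
  Rowan's expected payoff from Y: q·(-5) + (1−q)·4 = -9q + 4
  Rowan's expected payoff from X: q·(-3) + (1−q)·2 = -5q + 2
  -9q + 4 = -5q + 2  ⇒  -4q = -2  ⇒  q = 1/2.

p = 8/15, q = 1/2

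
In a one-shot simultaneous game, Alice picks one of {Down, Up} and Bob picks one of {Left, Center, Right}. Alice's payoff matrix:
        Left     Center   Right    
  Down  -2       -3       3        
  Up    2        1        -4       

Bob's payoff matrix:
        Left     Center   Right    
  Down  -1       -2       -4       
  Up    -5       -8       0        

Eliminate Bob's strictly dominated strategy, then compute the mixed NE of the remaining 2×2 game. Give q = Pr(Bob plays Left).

Bob's strategy Center is strictly dominated by Left: -1 > -2 and -5 > -8. Eliminate Center.
In a mixed equilibrium Alice is indifferent between Down and Up; this condition fixes q.
  Alice's expected payoff from Down: q·(-2) + (1−q)·3 = -5q + 3
  Alice's expected payoff from Up: q·2 + (1−q)·(-4) = 6q - 4
  -5q + 3 = 6q - 4  ⇒  -11q = -7  ⇒  q = 7/11.

q = 7/11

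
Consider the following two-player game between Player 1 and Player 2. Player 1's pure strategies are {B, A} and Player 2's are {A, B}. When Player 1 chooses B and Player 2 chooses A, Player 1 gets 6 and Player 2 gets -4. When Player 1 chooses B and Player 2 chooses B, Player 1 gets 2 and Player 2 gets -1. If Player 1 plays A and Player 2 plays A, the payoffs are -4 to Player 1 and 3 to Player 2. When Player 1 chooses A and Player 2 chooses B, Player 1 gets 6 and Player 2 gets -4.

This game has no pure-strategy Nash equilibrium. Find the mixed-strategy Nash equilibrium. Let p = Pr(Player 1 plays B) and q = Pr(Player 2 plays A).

p = 7/10, q = 2/7

In a mixed equilibrium Player 2 is indifferent between A and B; this condition fixes p.
  Player 2's expected payoff from A: p·(-4) + (1−p)·3 = -7p + 3
  Player 2's expected payoff from B: p·(-1) + (1−p)·(-4) = 3p - 4
  -7p + 3 = 3p - 4  ⇒  -10p = -7  ⇒  p = 7/10.
Player 1's indifference between B and A determines Player 2's mixing probability q:
  Player 1's payoff to B: q·6 + (1−q)·2 = 4q + 2
  Player 1's payoff to A: q·(-4) + (1−q)·6 = -10q + 6
  4q + 2 = -10q + 6  ⇒  14q = 4  ⇒  q = 2/7.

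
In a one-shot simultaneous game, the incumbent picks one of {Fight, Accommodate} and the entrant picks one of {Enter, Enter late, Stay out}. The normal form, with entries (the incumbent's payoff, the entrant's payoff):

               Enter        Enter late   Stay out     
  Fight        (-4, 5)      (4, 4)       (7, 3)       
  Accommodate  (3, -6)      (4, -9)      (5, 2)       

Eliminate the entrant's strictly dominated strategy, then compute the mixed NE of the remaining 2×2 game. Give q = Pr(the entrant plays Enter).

The entrant's strategy Enter late is strictly dominated by Enter: 5 > 4 and -6 > -9. Eliminate Enter late.
The incumbent's indifference between Fight and Accommodate determines the entrant's mixing probability q:
  the incumbent's payoff to Fight: q·(-4) + (1−q)·7 = -11q + 7
  the incumbent's payoff to Accommodate: q·3 + (1−q)·5 = -2q + 5
  -11q + 7 = -2q + 5  ⇒  -9q = -2  ⇒  q = 2/9.

q = 2/9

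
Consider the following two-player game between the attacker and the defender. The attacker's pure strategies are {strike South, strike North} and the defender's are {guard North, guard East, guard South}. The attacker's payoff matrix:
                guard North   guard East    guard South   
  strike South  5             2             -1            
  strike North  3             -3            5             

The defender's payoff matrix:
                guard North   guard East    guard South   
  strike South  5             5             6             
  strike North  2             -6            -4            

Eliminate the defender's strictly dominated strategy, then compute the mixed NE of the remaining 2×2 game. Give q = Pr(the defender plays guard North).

q = 3/4

The defender's strategy guard East is strictly dominated by guard South: 6 > 5 and -4 > -6. Eliminate guard East.
The defender's mix must leave the attacker indifferent between strike South and strike North.
  the attacker's expected payoff from strike South: q·5 + (1−q)·(-1) = 6q - 1
  the attacker's expected payoff from strike North: q·3 + (1−q)·5 = -2q + 5
  6q - 1 = -2q + 5  ⇒  8q = 6  ⇒  q = 3/4.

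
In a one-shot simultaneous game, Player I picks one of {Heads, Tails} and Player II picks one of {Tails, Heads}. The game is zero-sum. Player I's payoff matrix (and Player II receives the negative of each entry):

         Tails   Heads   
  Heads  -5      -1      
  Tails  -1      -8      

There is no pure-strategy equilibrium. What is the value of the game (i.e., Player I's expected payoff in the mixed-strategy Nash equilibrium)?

For Player I to be willing to mix, Player I must be indifferent between Heads and Tails, which pins down Player II's mix.
  Player I's expected payoff from Heads: q·(-5) + (1−q)·(-1) = -4q - 1
  Player I's expected payoff from Tails: q·(-1) + (1−q)·(-8) = 7q - 8
  -4q - 1 = 7q - 8  ⇒  -11q = -7  ⇒  q = 7/11.
The value is Player I's expected payoff against this mix (using Heads): (7/11)·(-5) + (4/11)·(-1) = -39/11.

v = -39/11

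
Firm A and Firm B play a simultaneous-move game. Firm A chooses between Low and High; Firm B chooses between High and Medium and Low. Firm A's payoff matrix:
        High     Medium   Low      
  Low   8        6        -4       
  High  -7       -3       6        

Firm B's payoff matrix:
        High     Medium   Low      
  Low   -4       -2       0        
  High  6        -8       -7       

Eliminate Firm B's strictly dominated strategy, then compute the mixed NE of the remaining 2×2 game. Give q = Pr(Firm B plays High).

q = 2/5

Firm B's strategy Medium is strictly dominated by Low: 0 > -2 and -7 > -8. Eliminate Medium.
Firm A's indifference between Low and High determines Firm B's mixing probability q:
  Firm A's payoff to Low: q·8 + (1−q)·(-4) = 12q - 4
  Firm A's payoff to High: q·(-7) + (1−q)·6 = -13q + 6
  12q - 4 = -13q + 6  ⇒  25q = 10  ⇒  q = 2/5.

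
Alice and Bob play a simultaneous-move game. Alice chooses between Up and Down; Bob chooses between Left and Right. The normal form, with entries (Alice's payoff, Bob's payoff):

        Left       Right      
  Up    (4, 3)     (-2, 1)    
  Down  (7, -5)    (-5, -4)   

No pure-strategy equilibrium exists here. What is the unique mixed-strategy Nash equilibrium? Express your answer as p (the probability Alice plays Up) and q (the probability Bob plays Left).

For Bob to be willing to mix, Bob must be indifferent between Left and Right, which pins down Alice's mix.
  Bob's payoff from Left: p·3 + (1−p)·(-5) = 8p - 5
  Bob's payoff from Right: p·1 + (1−p)·(-4) = 5p - 4
  8p - 5 = 5p - 4  ⇒  3p = 1  ⇒  p = 1/3.
Set Alice's expected payoff from Up equal to that from Down:
  Alice's payoff to Up: q·4 + (1−q)·(-2) = 6q - 2
  Alice's payoff to Down: q·7 + (1−q)·(-5) = 12q - 5
  6q - 2 = 12q - 5  ⇒  -6q = -3  ⇒  q = 1/2.

p = 1/3, q = 1/2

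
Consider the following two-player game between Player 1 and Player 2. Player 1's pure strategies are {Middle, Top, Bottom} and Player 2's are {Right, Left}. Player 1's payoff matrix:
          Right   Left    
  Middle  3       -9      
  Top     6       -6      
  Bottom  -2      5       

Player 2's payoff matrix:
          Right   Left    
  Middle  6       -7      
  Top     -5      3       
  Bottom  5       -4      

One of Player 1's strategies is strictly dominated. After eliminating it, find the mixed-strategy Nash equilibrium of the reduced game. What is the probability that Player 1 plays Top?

p = 9/17

Player 1's strategy Middle is strictly dominated by Top: 6 > 3 and -6 > -9. Eliminate Middle.
Player 1's mix must leave Player 2 indifferent between Right and Left.
  Player 2's expected payoff from Right: p·(-5) + (1−p)·5 = -10p + 5
  Player 2's expected payoff from Left: p·3 + (1−p)·(-4) = 7p - 4
  -10p + 5 = 7p - 4  ⇒  -17p = -9  ⇒  p = 9/17.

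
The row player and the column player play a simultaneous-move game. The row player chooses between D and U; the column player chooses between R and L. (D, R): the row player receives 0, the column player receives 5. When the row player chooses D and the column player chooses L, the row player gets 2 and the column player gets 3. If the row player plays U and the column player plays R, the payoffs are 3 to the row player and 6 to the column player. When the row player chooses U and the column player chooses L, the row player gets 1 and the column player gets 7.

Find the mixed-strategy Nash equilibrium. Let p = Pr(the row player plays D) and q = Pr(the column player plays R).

The row player's mix must leave the column player indifferent between R and L.
  the column player's payoff to R: p·5 + (1−p)·6 = -p + 6
  the column player's payoff to L: p·3 + (1−p)·7 = -4p + 7
  -p + 6 = -4p + 7  ⇒  3p = 1  ⇒  p = 1/3.
For the row player to be willing to mix, the row player must be indifferent between D and U, which pins down the column player's mix.
  the row player's expected payoff from D: q·0 + (1−q)·2 = -2q + 2
  the row player's expected payoff from U: q·3 + (1−q)·1 = 2q + 1
  -2q + 2 = 2q + 1  ⇒  -4q = -1  ⇒  q = 1/4.

p = 1/3, q = 1/4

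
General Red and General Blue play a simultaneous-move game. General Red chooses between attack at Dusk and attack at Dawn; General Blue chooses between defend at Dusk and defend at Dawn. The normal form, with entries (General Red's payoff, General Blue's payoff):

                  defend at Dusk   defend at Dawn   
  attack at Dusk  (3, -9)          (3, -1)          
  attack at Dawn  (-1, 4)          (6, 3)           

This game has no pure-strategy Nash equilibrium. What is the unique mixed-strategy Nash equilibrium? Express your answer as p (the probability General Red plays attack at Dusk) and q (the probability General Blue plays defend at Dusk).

General Red's mix must leave General Blue indifferent between defend at Dusk and defend at Dawn.
  General Blue's expected payoff from defend at Dusk: p·(-9) + (1−p)·4 = -13p + 4
  General Blue's expected payoff from defend at Dawn: p·(-1) + (1−p)·3 = -4p + 3
  -13p + 4 = -4p + 3  ⇒  -9p = -1  ⇒  p = 1/9.
Set General Red's expected payoff from attack at Dusk equal to that from attack at Dawn:
  General Red's payoff to attack at Dusk: q·3 + (1−q)·3 = 3
  General Red's payoff to attack at Dawn: q·(-1) + (1−q)·6 = -7q + 6
  3 = -7q + 6  ⇒  7q = 3  ⇒  q = 3/7.

p = 1/9, q = 3/7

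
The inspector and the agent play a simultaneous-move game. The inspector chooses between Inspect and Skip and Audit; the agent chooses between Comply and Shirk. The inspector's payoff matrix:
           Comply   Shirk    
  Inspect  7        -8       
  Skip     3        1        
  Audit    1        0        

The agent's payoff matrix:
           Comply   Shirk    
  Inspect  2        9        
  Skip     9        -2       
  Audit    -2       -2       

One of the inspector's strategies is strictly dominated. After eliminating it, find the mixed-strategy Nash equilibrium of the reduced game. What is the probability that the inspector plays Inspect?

p = 11/18

The inspector's strategy Audit is strictly dominated by Skip: 3 > 1 and 1 > 0. Eliminate Audit.
In a mixed equilibrium the agent is indifferent between Comply and Shirk; this condition fixes p.
  the agent's expected payoff from Comply: p·2 + (1−p)·9 = -7p + 9
  the agent's expected payoff from Shirk: p·9 + (1−p)·(-2) = 11p - 2
  -7p + 9 = 11p - 2  ⇒  -18p = -11  ⇒  p = 11/18.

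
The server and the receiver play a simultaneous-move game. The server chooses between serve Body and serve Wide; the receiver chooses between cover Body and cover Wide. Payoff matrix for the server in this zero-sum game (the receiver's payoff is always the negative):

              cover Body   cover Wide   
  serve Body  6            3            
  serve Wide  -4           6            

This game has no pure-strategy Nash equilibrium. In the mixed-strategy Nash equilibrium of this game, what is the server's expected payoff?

48/13

For the server to be willing to mix, the server must be indifferent between serve Body and serve Wide, which pins down the receiver's mix.
  the server's expected payoff from serve Body: q·6 + (1−q)·3 = 3q + 3
  the server's expected payoff from serve Wide: q·(-4) + (1−q)·6 = -10q + 6
  3q + 3 = -10q + 6  ⇒  13q = 3  ⇒  q = 3/13.
At equilibrium the server is indifferent across rows, so the server's payoff equals the payoff from serve Body: (3/13)·6 + (10/13)·3 = 48/13.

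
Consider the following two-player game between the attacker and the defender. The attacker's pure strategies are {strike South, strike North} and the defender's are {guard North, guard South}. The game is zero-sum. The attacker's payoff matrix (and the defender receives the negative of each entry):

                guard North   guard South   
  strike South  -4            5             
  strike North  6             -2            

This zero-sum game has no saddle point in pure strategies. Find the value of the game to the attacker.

The defender's mix must leave the attacker indifferent between strike South and strike North.
  the attacker's payoff to strike South: q·(-4) + (1−q)·5 = -9q + 5
  the attacker's payoff to strike North: q·6 + (1−q)·(-2) = 8q - 2
  -9q + 5 = 8q - 2  ⇒  -17q = -7  ⇒  q = 7/17.
The value is the attacker's expected payoff against this mix (using strike South): (7/17)·(-4) + (10/17)·5 = 22/17.

v = 22/17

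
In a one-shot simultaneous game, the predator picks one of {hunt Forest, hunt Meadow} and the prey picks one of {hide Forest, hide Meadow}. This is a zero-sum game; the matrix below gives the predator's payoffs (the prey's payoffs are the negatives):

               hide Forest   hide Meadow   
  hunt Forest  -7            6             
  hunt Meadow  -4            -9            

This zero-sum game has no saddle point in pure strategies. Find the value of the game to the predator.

v = -29/6

The predator's indifference between hunt Forest and hunt Meadow determines the prey's mixing probability q:
  the predator's payoff from hunt Forest: q·(-7) + (1−q)·6 = -13q + 6
  the predator's payoff from hunt Meadow: q·(-4) + (1−q)·(-9) = 5q - 9
  -13q + 6 = 5q - 9  ⇒  -18q = -15  ⇒  q = 5/6.
The value is the predator's expected payoff against this mix (using hunt Forest): (5/6)·(-7) + (1/6)·6 = -29/6.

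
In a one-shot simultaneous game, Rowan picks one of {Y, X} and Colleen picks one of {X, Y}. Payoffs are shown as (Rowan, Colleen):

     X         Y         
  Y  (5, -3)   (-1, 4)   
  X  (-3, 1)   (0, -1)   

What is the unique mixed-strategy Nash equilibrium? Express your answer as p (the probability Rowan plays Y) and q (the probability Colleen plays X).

p = 2/9, q = 1/9

For Colleen to be willing to mix, Colleen must be indifferent between X and Y, which pins down Rowan's mix.
  Colleen's payoff from X: p·(-3) + (1−p)·1 = -4p + 1
  Colleen's payoff from Y: p·4 + (1−p)·(-1) = 5p - 1
  -4p + 1 = 5p - 1  ⇒  -9p = -2  ⇒  p = 2/9.
Set Rowan's expected payoff from Y equal to that from X:
  Rowan's payoff to Y: q·5 + (1−q)·(-1) = 6q - 1
  Rowan's payoff to X: q·(-3) + (1−q)·0 = -3q
  6q - 1 = -3q  ⇒  9q = 1  ⇒  q = 1/9.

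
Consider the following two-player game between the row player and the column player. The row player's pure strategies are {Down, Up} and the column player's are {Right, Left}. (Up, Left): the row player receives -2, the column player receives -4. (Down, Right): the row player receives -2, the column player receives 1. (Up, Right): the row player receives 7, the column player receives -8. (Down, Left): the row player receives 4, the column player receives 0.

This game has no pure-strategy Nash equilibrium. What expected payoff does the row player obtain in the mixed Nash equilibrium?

For the row player to be willing to mix, the row player must be indifferent between Down and Up, which pins down the column player's mix.
  the row player's payoff to Down: q·(-2) + (1−q)·4 = -6q + 4
  the row player's payoff to Up: q·7 + (1−q)·(-2) = 9q - 2
  -6q + 4 = 9q - 2  ⇒  -15q = -6  ⇒  q = 2/5.
At equilibrium the row player is indifferent across rows, so the row player's payoff equals the payoff from Down: (2/5)·(-2) + (3/5)·4 = 8/5.

8/5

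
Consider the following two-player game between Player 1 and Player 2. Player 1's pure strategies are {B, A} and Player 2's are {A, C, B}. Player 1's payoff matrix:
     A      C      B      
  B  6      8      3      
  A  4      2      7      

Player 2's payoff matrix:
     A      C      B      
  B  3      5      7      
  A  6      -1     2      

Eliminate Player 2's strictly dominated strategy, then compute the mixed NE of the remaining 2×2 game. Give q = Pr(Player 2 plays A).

Player 2's strategy C is strictly dominated by B: 7 > 5 and 2 > -1. Eliminate C.
Set Player 1's expected payoff from B equal to that from A:
  Player 1's payoff from B: q·6 + (1−q)·3 = 3q + 3
  Player 1's payoff from A: q·4 + (1−q)·7 = -3q + 7
  3q + 3 = -3q + 7  ⇒  6q = 4  ⇒  q = 2/3.

q = 2/3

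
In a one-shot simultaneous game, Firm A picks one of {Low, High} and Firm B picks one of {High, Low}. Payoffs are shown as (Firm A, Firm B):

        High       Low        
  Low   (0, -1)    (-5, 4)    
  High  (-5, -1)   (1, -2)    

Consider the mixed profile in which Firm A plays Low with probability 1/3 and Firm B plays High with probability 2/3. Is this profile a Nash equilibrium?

No

Given Firm A's mix p = 1/3, Firm B's payoff from High is -1 but from Low is 0. Firm B strictly prefers Low, so Firm B would not mix.
So the proposed profile is not a Nash equilibrium.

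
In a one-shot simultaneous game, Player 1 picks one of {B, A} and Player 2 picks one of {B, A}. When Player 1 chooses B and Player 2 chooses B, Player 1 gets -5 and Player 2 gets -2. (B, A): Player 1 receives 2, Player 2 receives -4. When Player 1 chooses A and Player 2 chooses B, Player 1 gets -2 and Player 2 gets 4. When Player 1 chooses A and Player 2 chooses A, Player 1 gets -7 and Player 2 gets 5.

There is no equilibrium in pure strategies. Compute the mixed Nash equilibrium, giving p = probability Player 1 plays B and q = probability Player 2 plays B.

For Player 2 to be willing to mix, Player 2 must be indifferent between B and A, which pins down Player 1's mix.
  Player 2's payoff to B: p·(-2) + (1−p)·4 = -6p + 4
  Player 2's payoff to A: p·(-4) + (1−p)·5 = -9p + 5
  -6p + 4 = -9p + 5  ⇒  3p = 1  ⇒  p = 1/3.
Set Player 1's expected payoff from B equal to that from A:
  Player 1's payoff from B: q·(-5) + (1−q)·2 = -7q + 2
  Player 1's payoff from A: q·(-2) + (1−q)·(-7) = 5q - 7
  -7q + 2 = 5q - 7  ⇒  -12q = -9  ⇒  q = 3/4.

p = 1/3, q = 3/4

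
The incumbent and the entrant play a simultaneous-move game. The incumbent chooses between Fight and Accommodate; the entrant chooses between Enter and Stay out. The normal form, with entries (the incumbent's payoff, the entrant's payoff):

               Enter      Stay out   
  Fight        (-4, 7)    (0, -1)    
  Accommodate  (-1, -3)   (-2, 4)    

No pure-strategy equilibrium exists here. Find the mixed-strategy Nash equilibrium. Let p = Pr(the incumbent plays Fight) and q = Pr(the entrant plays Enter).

p = 7/15, q = 2/5

The entrant's indifference between Enter and Stay out determines the incumbent's mixing probability p:
  the entrant's expected payoff from Enter: p·7 + (1−p)·(-3) = 10p - 3
  the entrant's expected payoff from Stay out: p·(-1) + (1−p)·4 = -5p + 4
  10p - 3 = -5p + 4  ⇒  15p = 7  ⇒  p = 7/15.
The incumbent's indifference between Fight and Accommodate determines the entrant's mixing probability q:
  the incumbent's payoff from Fight: q·(-4) + (1−q)·0 = -4q
  the incumbent's payoff from Accommodate: q·(-1) + (1−q)·(-2) = q - 2
  -4q = q - 2  ⇒  -5q = -2  ⇒  q = 2/5.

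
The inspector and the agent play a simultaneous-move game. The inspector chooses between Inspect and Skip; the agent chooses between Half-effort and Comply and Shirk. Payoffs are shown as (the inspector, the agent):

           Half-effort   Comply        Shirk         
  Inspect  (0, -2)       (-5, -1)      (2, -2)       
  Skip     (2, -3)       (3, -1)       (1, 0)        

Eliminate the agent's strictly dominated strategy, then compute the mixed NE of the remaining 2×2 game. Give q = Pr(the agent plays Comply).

q = 1/9

The agent's strategy Half-effort is strictly dominated by Comply: -1 > -2 and -1 > -3. Eliminate Half-effort.
The inspector's indifference between Inspect and Skip determines the agent's mixing probability q:
  the inspector's payoff from Inspect: q·(-5) + (1−q)·2 = -7q + 2
  the inspector's payoff from Skip: q·3 + (1−q)·1 = 2q + 1
  -7q + 2 = 2q + 1  ⇒  -9q = -1  ⇒  q = 1/9.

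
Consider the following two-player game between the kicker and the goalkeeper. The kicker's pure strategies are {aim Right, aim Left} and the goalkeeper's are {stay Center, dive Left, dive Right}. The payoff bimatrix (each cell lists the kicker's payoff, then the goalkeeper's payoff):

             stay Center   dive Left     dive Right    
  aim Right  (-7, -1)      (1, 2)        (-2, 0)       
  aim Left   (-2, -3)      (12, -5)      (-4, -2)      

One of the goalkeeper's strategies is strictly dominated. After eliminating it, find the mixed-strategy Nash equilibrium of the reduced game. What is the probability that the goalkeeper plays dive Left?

q = 2/13

The goalkeeper's strategy stay Center is strictly dominated by dive Right: 0 > -1 and -2 > -3. Eliminate stay Center.
Set the kicker's expected payoff from aim Right equal to that from aim Left:
  the kicker's payoff from aim Right: q·1 + (1−q)·(-2) = 3q - 2
  the kicker's payoff from aim Left: q·12 + (1−q)·(-4) = 16q - 4
  3q - 2 = 16q - 4  ⇒  -13q = -2  ⇒  q = 2/13.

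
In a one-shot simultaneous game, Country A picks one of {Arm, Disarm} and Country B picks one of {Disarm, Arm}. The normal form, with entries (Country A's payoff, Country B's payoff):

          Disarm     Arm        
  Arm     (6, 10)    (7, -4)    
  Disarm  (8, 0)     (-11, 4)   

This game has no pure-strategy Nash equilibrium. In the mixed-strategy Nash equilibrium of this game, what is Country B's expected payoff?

20/9

Country B's indifference between Disarm and Arm determines Country A's mixing probability p:
  Country B's payoff to Disarm: p·10 + (1−p)·0 = 10p
  Country B's payoff to Arm: p·(-4) + (1−p)·4 = -8p + 4
  10p = -8p + 4  ⇒  18p = 4  ⇒  p = 2/9.
At equilibrium Country B is indifferent across columns, so Country B's payoff equals the payoff from Disarm: (2/9)·10 + (7/9)·0 = 20/9.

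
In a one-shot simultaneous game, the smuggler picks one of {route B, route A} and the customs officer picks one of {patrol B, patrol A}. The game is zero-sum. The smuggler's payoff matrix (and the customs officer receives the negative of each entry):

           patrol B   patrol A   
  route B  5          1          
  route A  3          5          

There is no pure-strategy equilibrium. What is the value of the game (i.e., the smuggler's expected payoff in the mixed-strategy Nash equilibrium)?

For the smuggler to be willing to mix, the smuggler must be indifferent between route B and route A, which pins down the customs officer's mix.
  the smuggler's expected payoff from route B: q·5 + (1−q)·1 = 4q + 1
  the smuggler's expected payoff from route A: q·3 + (1−q)·5 = -2q + 5
  4q + 1 = -2q + 5  ⇒  6q = 4  ⇒  q = 2/3.
The value is the smuggler's expected payoff against this mix (using route B): (2/3)·5 + (1/3)·1 = 11/3.

v = 11/3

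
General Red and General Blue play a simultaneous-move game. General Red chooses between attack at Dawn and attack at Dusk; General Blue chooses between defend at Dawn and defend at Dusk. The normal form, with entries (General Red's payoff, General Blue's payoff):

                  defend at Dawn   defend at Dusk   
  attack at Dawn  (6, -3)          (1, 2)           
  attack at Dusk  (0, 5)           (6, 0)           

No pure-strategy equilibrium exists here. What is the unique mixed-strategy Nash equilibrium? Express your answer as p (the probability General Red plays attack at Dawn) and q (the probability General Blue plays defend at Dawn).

p = 1/2, q = 5/11

In a mixed equilibrium General Blue is indifferent between defend at Dawn and defend at Dusk; this condition fixes p.
  General Blue's expected payoff from defend at Dawn: p·(-3) + (1−p)·5 = -8p + 5
  General Blue's expected payoff from defend at Dusk: p·2 + (1−p)·0 = 2p
  -8p + 5 = 2p  ⇒  -10p = -5  ⇒  p = 1/2.
For General Red to be willing to mix, General Red must be indifferent between attack at Dawn and attack at Dusk, which pins down General Blue's mix.
  General Red's expected payoff from attack at Dawn: q·6 + (1−q)·1 = 5q + 1
  General Red's expected payoff from attack at Dusk: q·0 + (1−q)·6 = -6q + 6
  5q + 1 = -6q + 6  ⇒  11q = 5  ⇒  q = 5/11.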